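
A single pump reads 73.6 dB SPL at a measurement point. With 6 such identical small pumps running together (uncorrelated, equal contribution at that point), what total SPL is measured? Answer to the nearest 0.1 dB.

81.4 dB SPL

6 equal incoherent sources raise the level by 10·log₁₀(6) = 7.78 dB.
L_total = 73.6 + 7.78 = 81.4 dB SPL.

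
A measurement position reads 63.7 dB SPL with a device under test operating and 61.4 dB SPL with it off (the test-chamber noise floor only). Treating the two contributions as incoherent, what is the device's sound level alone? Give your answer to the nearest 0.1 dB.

Background correction is a power subtraction:
L_src = 10·log₁₀(10^(63.7/10) − 10^(61.4/10)) = 10·log₁₀(963800) = 59.8 dB SPL.

59.8 dB SPL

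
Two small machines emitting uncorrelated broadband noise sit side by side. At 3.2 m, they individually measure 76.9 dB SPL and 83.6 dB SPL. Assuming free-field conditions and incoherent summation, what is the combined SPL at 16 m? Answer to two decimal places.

70.46 dB SPL

Combined at 3.2 m: 10·log₁₀(10^(76.9/10)+10^(83.6/10)) = 84.441 dB SPL.
Then apply −20·log₁₀(16/3.2) = -13.979 dB → 70.46 dB SPL.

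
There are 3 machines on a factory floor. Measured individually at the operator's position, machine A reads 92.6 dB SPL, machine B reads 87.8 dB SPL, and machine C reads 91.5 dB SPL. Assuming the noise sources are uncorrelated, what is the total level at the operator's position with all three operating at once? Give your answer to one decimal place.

95.8 dB SPL

Add the sources as powers (linear), then convert back to dB:
L_total = 10·log₁₀(10^(92.6/10) + 10^(87.8/10) + 10^(91.5/10)) = 10·log₁₀(3835000000) = 95.8 dB SPL.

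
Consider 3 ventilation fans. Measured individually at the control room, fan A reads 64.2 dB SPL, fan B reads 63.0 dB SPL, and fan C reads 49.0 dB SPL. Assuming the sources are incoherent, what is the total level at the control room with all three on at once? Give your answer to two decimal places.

Uncorrelated sources add in intensity (power), not in dB.
L_total = 10·log₁₀(10^(64.2/10) + 10^(63.0/10) + 10^(49.0/10)) = 10·log₁₀(4705000) = 66.73 dB SPL.

66.73 dB SPL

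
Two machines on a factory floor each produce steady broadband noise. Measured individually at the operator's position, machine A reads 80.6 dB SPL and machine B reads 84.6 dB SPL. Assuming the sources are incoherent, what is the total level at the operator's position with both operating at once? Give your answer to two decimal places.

Incoherent sources sum as intensities:
L_total = 10·log₁₀(10^(80.6/10) + 10^(84.6/10)) = 10·log₁₀(403200000) = 86.06 dB SPL.

86.06 dB SPL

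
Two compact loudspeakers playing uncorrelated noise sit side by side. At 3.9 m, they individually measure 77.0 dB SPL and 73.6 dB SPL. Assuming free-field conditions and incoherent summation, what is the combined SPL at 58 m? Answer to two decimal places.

55.19 dB SPL

Combined at 3.9 m: 10·log₁₀(10^(77.0/10)+10^(73.6/10)) = 78.635 dB SPL.
Then apply −20·log₁₀(58/3.9) = -23.447 dB → 55.19 dB SPL.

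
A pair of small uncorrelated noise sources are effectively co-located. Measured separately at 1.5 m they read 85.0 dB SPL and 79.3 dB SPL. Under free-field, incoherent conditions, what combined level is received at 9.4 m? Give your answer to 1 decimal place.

Combined at 1.5 m: 10·log₁₀(10^(85.0/10)+10^(79.3/10)) = 86.04 dB SPL.
Then apply −20·log₁₀(9.4/1.5) = -15.94 dB → 70.1 dB SPL.

70.1 dB SPL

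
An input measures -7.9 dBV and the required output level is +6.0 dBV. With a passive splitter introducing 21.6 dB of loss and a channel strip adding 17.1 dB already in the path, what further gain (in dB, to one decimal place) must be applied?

18.4 dB

The required make-up gain is the shortfall in the dB sum.
G = +6.0 − (-7.9) + 21.6 − 17.1 = 18.4 dB.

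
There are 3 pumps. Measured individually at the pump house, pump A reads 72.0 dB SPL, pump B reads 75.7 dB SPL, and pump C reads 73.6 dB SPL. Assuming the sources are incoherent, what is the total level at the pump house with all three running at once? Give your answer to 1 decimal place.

Incoherent sources sum as intensities:
L_total = 10·log₁₀(10^(72.0/10) + 10^(75.7/10) + 10^(73.6/10)) = 10·log₁₀(75910000) = 78.8 dB SPL.

78.8 dB SPL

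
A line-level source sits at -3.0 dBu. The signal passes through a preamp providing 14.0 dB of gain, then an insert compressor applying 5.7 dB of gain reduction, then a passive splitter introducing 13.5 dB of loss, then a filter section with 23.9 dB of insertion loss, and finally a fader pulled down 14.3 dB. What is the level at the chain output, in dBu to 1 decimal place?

-46.4 dBu

Gain stages sum in dB:
-3.0 + 14.0 − 5.7 − 13.5 − 23.9 − 14.3 = -46.4 dBu.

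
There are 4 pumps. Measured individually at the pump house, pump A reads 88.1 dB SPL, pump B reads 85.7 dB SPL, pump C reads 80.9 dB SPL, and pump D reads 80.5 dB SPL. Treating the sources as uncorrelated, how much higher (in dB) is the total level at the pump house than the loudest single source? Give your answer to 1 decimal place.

Incoherent sources sum as intensities:
L_total = 10·log₁₀(10^(88.1/10) + 10^(85.7/10) + 10^(80.9/10) + 10^(80.5/10)) = 90.98 dB SPL.
Excess over the loudest (88.1 dB): 90.98 − 88.1 = 2.9 dB.

2.9 dB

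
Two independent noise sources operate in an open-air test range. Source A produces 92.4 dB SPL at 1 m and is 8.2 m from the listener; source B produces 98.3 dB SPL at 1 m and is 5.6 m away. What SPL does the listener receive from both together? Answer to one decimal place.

83.8 dB SPL

At the listener: L_A = 92.4 − 20·log₁₀(8.2) = 74.12 dB; L_B = 98.3 − 20·log₁₀(5.6) = 83.34 dB.
Combined: 10·log₁₀(10^(74.12/10)+10^(83.34/10)) = 83.8 dB SPL.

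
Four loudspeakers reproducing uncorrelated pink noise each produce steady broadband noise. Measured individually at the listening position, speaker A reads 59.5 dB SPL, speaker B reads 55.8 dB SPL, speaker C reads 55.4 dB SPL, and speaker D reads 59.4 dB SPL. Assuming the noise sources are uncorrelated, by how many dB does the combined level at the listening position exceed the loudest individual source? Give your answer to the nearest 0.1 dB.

Uncorrelated sources add in intensity (power), not in dB.
L_total = 10·log₁₀(10^(59.5/10) + 10^(55.8/10) + 10^(55.4/10) + 10^(59.4/10)) = 63.96 dB SPL.
Excess over the loudest (59.5 dB): 63.96 − 59.5 = 4.5 dB.

4.5 dB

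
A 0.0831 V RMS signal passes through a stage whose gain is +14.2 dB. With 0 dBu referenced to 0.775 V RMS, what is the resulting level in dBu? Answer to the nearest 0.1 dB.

-5.2 dBu

Input level: 20·log₁₀(0.0831/0.775) = -19.39 dBu.
Output: -19.39 + 14.2 = -5.2 dBu.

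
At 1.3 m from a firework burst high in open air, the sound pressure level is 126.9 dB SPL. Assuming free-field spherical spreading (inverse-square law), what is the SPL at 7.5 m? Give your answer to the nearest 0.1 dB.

Free-field point source: level drops by 20·log₁₀ of the distance ratio.
ΔL = −20·log₁₀(7.5/1.3) = -15.22 dB, so L₂ = 126.9 + (-15.22) = 111.7 dB SPL.

111.7 dB SPL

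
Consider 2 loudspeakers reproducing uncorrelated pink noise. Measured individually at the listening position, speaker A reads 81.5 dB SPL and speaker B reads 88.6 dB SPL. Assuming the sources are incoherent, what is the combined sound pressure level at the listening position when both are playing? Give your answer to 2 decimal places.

Add the sources as powers (linear), then convert back to dB:
L_total = 10·log₁₀(10^(81.5/10) + 10^(88.6/10)) = 10·log₁₀(865700000) = 89.37 dB SPL.

89.37 dB SPL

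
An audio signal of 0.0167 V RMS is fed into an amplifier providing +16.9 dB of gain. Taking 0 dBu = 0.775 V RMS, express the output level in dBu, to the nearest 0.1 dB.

Input level: 20·log₁₀(0.0167/0.775) = -33.33 dBu.
Output: -33.33 + 16.9 = -16.4 dBu.

-16.4 dBu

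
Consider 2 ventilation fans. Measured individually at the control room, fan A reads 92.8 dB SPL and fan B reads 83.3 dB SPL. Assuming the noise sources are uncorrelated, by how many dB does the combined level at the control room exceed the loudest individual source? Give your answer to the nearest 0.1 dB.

0.5 dB

Incoherent sources sum as intensities:
L_total = 10·log₁₀(10^(92.8/10) + 10^(83.3/10)) = 93.26 dB SPL.
Excess over the loudest (92.8 dB): 93.26 − 92.8 = 0.5 dB.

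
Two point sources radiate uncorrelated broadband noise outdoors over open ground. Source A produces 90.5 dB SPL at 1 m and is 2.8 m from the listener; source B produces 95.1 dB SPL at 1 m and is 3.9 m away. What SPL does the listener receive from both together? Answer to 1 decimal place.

85.5 dB SPL

At the listener: L_A = 90.5 − 20·log₁₀(2.8) = 81.56 dB; L_B = 95.1 − 20·log₁₀(3.9) = 83.28 dB.
Combined: 10·log₁₀(10^(81.56/10)+10^(83.28/10)) = 85.5 dB SPL.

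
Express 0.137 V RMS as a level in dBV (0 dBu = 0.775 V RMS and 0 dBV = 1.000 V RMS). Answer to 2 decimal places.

-17.27 dBV

dBV = 20·log₁₀(V / 1.000 V).
20·log₁₀(0.137/1.000) = -17.27 dBV.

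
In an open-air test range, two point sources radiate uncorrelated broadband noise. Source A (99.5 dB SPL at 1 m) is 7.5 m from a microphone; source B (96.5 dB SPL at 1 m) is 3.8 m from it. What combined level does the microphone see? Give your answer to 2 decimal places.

At the listener: L_A = 99.5 − 20·log₁₀(7.5) = 81.999 dB; L_B = 96.5 − 20·log₁₀(3.8) = 84.904 dB.
Combined: 10·log₁₀(10^(81.999/10)+10^(84.904/10)) = 86.70 dB SPL.

86.70 dB SPL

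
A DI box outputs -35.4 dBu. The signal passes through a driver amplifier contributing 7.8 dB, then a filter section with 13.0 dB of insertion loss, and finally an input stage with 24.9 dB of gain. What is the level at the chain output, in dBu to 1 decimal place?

Gain stages sum in dB:
-35.4 + 7.8 − 13.0 + 24.9 = -15.7 dBu.

-15.7 dBu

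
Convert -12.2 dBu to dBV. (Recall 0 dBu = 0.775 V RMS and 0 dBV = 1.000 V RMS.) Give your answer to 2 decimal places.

The offset between the scales is 20·log₁₀(0.775/1.000) = −2.214 dB.
So dBV = -12.2 − 2.214 = -14.41 dBV.

-14.41 dBV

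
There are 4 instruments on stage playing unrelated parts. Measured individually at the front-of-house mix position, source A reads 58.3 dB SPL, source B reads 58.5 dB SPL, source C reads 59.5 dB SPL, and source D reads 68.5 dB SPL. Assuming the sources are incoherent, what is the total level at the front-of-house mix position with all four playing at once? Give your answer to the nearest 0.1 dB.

Uncorrelated sources add in intensity (power), not in dB.
L_total = 10·log₁₀(10^(58.3/10) + 10^(58.5/10) + 10^(59.5/10) + 10^(68.5/10)) = 10·log₁₀(9355000) = 69.7 dB SPL.

69.7 dB SPL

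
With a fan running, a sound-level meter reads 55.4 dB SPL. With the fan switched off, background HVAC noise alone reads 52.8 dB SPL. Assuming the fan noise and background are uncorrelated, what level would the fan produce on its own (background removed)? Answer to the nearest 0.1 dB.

Background correction is a power subtraction:
L_src = 10·log₁₀(10^(55.4/10) − 10^(52.8/10)) = 10·log₁₀(156200) = 51.9 dB SPL.

51.9 dB SPL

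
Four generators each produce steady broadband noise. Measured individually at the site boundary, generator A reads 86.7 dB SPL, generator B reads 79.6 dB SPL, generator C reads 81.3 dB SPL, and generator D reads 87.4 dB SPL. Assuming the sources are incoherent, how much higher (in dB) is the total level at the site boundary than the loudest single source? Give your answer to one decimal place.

Uncorrelated sources add in intensity (power), not in dB.
L_total = 10·log₁₀(10^(86.7/10) + 10^(79.6/10) + 10^(81.3/10) + 10^(87.4/10)) = 90.95 dB SPL.
Excess over the loudest (87.4 dB): 90.95 − 87.4 = 3.5 dB.

3.5 dB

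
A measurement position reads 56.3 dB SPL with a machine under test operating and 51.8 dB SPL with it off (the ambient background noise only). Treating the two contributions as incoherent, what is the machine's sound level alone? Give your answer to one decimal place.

54.4 dB SPL

Subtract intensities: L_src = 10·log₁₀(10^(L_total/10) − 10^(L_bg/10)).
L_src = 10·log₁₀(10^(56.3/10) − 10^(51.8/10)) = 10·log₁₀(275200) = 54.4 dB SPL.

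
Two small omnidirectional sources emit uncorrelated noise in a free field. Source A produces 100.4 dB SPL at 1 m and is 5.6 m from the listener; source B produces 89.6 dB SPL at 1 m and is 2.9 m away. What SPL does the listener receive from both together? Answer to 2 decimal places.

86.61 dB SPL

At the listener: L_A = 100.4 − 20·log₁₀(5.6) = 85.436 dB; L_B = 89.6 − 20·log₁₀(2.9) = 80.352 dB.
Combined: 10·log₁₀(10^(85.436/10)+10^(80.352/10)) = 86.61 dB SPL.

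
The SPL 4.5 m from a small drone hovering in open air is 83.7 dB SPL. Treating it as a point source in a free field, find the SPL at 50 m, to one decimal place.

Free-field point source: level drops by 20·log₁₀ of the distance ratio.
ΔL = −20·log₁₀(50/4.5) = -20.92 dB, so L₂ = 83.7 + (-20.92) = 62.8 dB SPL.

62.8 dB SPL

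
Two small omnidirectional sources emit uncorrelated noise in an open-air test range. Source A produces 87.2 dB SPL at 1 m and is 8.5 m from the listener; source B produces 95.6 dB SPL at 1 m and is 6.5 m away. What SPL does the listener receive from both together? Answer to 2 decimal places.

79.69 dB SPL

At the listener: L_A = 87.2 − 20·log₁₀(8.5) = 68.612 dB; L_B = 95.6 − 20·log₁₀(6.5) = 79.342 dB.
Combined: 10·log₁₀(10^(68.612/10)+10^(79.342/10)) = 79.69 dB SPL.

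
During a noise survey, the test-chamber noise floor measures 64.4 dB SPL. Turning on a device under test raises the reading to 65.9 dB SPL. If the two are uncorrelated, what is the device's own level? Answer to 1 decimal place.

60.6 dB SPL

Remove the background by subtracting linear intensities:
L_src = 10·log₁₀(10^(65.9/10) − 10^(64.4/10)) = 10·log₁₀(1136000) = 60.6 dB SPL.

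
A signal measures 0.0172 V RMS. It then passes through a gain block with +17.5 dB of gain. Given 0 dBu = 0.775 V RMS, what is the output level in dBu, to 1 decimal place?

-15.6 dBu

Input level: 20·log₁₀(0.0172/0.775) = -33.08 dBu.
Output: -33.08 + 17.5 = -15.6 dBu.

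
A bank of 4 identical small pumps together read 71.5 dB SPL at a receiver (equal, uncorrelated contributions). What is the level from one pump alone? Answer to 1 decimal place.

4 equal incoherent sources add 10·log₁₀(4) = 6.02 dB over one source.
L_one = 71.5 − 6.02 = 65.5 dB SPL.

65.5 dB SPL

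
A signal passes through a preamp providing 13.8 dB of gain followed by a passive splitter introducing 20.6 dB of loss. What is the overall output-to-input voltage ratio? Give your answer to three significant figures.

Net gain = 13.8 + (−20.6) = -6.8 dB.
Voltage ratio = 10^(-6.8/20) = 0.457.

0.457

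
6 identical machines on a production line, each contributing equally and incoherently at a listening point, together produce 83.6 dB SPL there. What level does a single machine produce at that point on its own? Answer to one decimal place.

75.8 dB SPL

6 equal incoherent sources add 10·log₁₀(6) = 7.78 dB over one source.
L_one = 83.6 − 7.78 = 75.8 dB SPL.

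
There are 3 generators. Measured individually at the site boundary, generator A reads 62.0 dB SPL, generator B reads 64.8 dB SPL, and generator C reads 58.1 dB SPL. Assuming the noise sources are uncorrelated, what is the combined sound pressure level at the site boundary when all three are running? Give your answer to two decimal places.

67.20 dB SPL

Add the sources as powers (linear), then convert back to dB:
L_total = 10·log₁₀(10^(62.0/10) + 10^(64.8/10) + 10^(58.1/10)) = 10·log₁₀(5250000) = 67.20 dB SPL.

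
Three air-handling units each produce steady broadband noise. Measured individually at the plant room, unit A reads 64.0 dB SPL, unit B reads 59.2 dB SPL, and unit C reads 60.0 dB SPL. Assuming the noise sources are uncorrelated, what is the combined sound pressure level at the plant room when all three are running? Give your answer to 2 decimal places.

66.38 dB SPL

Incoherent sources sum as intensities:
L_total = 10·log₁₀(10^(64.0/10) + 10^(59.2/10) + 10^(60.0/10)) = 10·log₁₀(4344000) = 66.38 dB SPL.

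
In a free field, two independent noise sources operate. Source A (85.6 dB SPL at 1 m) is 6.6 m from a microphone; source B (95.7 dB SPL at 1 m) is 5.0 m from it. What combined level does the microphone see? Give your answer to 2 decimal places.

81.96 dB SPL

At the listener: L_A = 85.6 − 20·log₁₀(6.6) = 69.209 dB; L_B = 95.7 − 20·log₁₀(5.0) = 81.721 dB.
Combined: 10·log₁₀(10^(69.209/10)+10^(81.721/10)) = 81.96 dB SPL.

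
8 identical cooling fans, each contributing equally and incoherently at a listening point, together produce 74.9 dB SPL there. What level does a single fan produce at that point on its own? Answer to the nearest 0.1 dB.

8 equal incoherent sources add 10·log₁₀(8) = 9.03 dB over one source.
L_one = 74.9 − 9.03 = 65.9 dB SPL.

65.9 dB SPL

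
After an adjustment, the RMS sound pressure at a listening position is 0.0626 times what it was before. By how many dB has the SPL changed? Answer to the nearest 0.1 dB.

SPL change from a pressure ratio uses the 20·log₁₀ form:
20·log₁₀(0.0626) = -24.1 dB.

-24.1 dB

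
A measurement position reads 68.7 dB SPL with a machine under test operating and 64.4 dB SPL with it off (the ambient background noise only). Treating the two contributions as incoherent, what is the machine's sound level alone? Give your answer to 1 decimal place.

66.7 dB SPL

Subtract intensities: L_src = 10·log₁₀(10^(L_total/10) − 10^(L_bg/10)).
L_src = 10·log₁₀(10^(68.7/10) − 10^(64.4/10)) = 10·log₁₀(4659000) = 66.7 dB SPL.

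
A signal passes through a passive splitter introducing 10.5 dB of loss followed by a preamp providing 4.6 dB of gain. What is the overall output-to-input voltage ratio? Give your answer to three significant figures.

0.507

Net gain = (−10.5) + 4.6 = -5.9 dB.
Voltage ratio = 10^(-5.9/20) = 0.507.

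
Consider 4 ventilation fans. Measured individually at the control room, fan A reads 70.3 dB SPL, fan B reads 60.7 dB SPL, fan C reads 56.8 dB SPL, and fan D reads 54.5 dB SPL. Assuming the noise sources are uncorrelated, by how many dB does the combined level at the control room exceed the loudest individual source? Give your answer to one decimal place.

Uncorrelated sources add in intensity (power), not in dB.
L_total = 10·log₁₀(10^(70.3/10) + 10^(60.7/10) + 10^(56.8/10) + 10^(54.5/10)) = 71.02 dB SPL.
Excess over the loudest (70.3 dB): 71.02 − 70.3 = 0.7 dB.

0.7 dB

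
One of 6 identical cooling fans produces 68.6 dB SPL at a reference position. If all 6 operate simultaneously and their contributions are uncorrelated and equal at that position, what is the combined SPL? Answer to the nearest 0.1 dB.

76.4 dB SPL

6 equal incoherent sources raise the level by 10·log₁₀(6) = 7.78 dB.
L_total = 68.6 + 7.78 = 76.4 dB SPL.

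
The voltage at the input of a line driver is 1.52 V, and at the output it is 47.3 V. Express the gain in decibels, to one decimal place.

Voltage is an amplitude quantity, so gain = 20·log₁₀(V_out/V_in).
20·log₁₀(47.3/1.52) = 20·log₁₀(31.12) = 29.9 dB.

29.9 dB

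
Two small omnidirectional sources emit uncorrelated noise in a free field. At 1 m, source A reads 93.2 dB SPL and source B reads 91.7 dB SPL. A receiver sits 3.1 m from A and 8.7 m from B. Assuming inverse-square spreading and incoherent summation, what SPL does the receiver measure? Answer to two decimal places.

At the listener: L_A = 93.2 − 20·log₁₀(3.1) = 83.373 dB; L_B = 91.7 − 20·log₁₀(8.7) = 72.910 dB.
Combined: 10·log₁₀(10^(83.373/10)+10^(72.910/10)) = 83.75 dB SPL.

83.75 dB SPL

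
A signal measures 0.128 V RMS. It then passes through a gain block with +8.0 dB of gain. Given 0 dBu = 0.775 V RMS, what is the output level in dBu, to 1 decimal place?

-7.6 dBu

Input level: 20·log₁₀(0.128/0.775) = -15.64 dBu.
Output: -15.64 + 8.0 = -7.6 dBu.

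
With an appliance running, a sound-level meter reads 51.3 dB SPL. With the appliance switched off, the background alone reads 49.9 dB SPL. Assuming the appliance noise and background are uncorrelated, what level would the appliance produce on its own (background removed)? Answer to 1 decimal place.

45.7 dB SPL

Remove the background by subtracting linear intensities:
L_src = 10·log₁₀(10^(51.3/10) − 10^(49.9/10)) = 10·log₁₀(37170) = 45.7 dB SPL.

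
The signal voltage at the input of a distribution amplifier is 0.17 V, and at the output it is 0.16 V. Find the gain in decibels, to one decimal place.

Voltage ratio → dB uses the 20·log₁₀ form:
20·log₁₀(0.16/0.17) = 20·log₁₀(0.9412) = -0.5 dB.

-0.5 dB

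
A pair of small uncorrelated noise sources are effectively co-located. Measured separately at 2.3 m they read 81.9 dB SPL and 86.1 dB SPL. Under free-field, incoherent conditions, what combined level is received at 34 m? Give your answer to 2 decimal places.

Combined at 2.3 m: 10·log₁₀(10^(81.9/10)+10^(86.1/10)) = 87.499 dB SPL.
Then apply −20·log₁₀(34/2.3) = -23.395 dB → 64.10 dB SPL.

64.10 dB SPL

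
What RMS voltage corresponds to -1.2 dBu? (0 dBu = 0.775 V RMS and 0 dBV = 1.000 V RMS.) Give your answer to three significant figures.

0.675 V

V = 0.775 V × 10^(-1.2/20).
= 0.775 × 0.8710 = 0.675 V.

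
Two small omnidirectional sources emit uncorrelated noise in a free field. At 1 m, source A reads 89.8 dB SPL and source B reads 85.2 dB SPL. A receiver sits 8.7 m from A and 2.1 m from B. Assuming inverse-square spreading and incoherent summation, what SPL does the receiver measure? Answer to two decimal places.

At the listener: L_A = 89.8 − 20·log₁₀(8.7) = 71.010 dB; L_B = 85.2 − 20·log₁₀(2.1) = 78.756 dB.
Combined: 10·log₁₀(10^(71.010/10)+10^(78.756/10)) = 79.43 dB SPL.

79.43 dB SPL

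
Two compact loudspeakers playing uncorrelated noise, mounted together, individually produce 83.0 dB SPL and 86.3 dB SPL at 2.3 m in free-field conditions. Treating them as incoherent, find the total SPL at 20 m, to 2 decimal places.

Combined at 2.3 m: 10·log₁₀(10^(83.0/10)+10^(86.3/10)) = 87.966 dB SPL.
Then apply −20·log₁₀(20/2.3) = -18.786 dB → 69.18 dB SPL.

69.18 dB SPL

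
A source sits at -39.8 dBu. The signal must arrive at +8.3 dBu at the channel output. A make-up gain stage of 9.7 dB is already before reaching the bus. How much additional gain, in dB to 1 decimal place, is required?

38.4 dB

The required make-up gain is the shortfall in the dB sum.
G = +8.3 − (-39.8) − 9.7 = 38.4 dB.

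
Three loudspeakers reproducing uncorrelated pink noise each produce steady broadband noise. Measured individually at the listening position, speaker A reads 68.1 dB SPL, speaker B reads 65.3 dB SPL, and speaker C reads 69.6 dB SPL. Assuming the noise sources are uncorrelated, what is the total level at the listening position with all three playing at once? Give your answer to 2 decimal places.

Incoherent sources sum as intensities:
L_total = 10·log₁₀(10^(68.1/10) + 10^(65.3/10) + 10^(69.6/10)) = 10·log₁₀(18970000) = 72.78 dB SPL.

72.78 dB SPL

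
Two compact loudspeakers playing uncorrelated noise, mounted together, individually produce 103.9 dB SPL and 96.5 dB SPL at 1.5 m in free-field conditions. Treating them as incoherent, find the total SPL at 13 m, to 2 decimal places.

Combined at 1.5 m: 10·log₁₀(10^(103.9/10)+10^(96.5/10)) = 104.626 dB SPL.
Then apply −20·log₁₀(13/1.5) = -18.757 dB → 85.87 dB SPL.

85.87 dB SPL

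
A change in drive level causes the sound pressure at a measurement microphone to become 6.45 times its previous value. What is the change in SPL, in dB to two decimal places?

16.19 dB

Sound pressure is an amplitude quantity: ΔL = 20·log₁₀(p₂/p₁).
20·log₁₀(6.45) = 16.19 dB.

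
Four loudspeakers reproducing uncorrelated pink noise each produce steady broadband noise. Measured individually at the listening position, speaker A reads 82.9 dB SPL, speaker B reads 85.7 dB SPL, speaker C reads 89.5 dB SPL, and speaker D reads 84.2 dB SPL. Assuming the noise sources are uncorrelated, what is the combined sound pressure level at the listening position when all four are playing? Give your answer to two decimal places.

92.36 dB SPL

Uncorrelated sources add in intensity (power), not in dB.
L_total = 10·log₁₀(10^(82.9/10) + 10^(85.7/10) + 10^(89.5/10) + 10^(84.2/10)) = 10·log₁₀(1721000000) = 92.36 dB SPL.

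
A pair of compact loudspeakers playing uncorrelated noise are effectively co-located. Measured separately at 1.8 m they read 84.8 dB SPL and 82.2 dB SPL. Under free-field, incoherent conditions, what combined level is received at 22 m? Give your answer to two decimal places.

Combined at 1.8 m: 10·log₁₀(10^(84.8/10)+10^(82.2/10)) = 86.702 dB SPL.
Then apply −20·log₁₀(22/1.8) = -21.743 dB → 64.96 dB SPL.

64.96 dB SPL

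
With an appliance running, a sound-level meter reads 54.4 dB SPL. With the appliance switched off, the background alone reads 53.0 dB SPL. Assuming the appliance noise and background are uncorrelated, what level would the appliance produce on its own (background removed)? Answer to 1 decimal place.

48.8 dB SPL

Subtract intensities: L_src = 10·log₁₀(10^(L_total/10) − 10^(L_bg/10)).
L_src = 10·log₁₀(10^(54.4/10) − 10^(53.0/10)) = 10·log₁₀(75900) = 48.8 dB SPL.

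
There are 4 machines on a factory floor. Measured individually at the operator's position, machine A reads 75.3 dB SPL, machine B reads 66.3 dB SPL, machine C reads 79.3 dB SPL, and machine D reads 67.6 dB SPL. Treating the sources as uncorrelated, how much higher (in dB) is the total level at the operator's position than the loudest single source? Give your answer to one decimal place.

Incoherent sources sum as intensities:
L_total = 10·log₁₀(10^(75.3/10) + 10^(66.3/10) + 10^(79.3/10) + 10^(67.6/10)) = 81.11 dB SPL.
Excess over the loudest (79.3 dB): 81.11 − 79.3 = 1.8 dB.

1.8 dB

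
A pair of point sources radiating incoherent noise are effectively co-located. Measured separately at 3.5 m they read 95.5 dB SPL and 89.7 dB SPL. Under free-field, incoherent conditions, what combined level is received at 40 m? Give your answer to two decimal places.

Combined at 3.5 m: 10·log₁₀(10^(95.5/10)+10^(89.7/10)) = 96.514 dB SPL.
Then apply −20·log₁₀(40/3.5) = -21.160 dB → 75.35 dB SPL.

75.35 dB SPL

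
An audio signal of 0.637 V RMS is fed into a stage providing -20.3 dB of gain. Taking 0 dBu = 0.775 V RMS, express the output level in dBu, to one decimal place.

Input level: 20·log₁₀(0.637/0.775) = -1.70 dBu.
Output: -1.70 − 20.3 = -22.0 dBu.

-22.0 dBu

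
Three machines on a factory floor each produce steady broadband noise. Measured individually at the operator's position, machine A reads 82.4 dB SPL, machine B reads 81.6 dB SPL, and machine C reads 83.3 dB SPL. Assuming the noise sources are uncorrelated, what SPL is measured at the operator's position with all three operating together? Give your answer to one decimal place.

87.3 dB SPL

Incoherent sources sum as intensities:
L_total = 10·log₁₀(10^(82.4/10) + 10^(81.6/10) + 10^(83.3/10)) = 10·log₁₀(532100000) = 87.3 dB SPL.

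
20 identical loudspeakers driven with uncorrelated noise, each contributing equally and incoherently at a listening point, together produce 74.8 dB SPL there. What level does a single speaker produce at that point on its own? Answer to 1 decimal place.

20 equal incoherent sources add 10·log₁₀(20) = 13.01 dB over one source.
L_one = 74.8 − 13.01 = 61.8 dB SPL.

61.8 dB SPL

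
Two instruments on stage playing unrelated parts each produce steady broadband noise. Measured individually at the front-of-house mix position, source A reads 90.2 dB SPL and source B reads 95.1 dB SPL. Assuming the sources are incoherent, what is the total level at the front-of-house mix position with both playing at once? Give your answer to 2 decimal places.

Incoherent sources sum as intensities:
L_total = 10·log₁₀(10^(90.2/10) + 10^(95.1/10)) = 10·log₁₀(4283000000) = 96.32 dB SPL.

96.32 dB SPL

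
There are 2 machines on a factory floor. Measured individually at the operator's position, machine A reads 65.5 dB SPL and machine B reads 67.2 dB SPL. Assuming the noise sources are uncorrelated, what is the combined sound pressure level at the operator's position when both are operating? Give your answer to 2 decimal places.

Incoherent sources sum as intensities:
L_total = 10·log₁₀(10^(65.5/10) + 10^(67.2/10)) = 10·log₁₀(8796000) = 69.44 dB SPL.

69.44 dB SPL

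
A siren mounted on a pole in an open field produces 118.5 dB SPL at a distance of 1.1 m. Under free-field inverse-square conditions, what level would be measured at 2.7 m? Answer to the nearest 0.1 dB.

110.7 dB SPL

For a point source in a free field, ΔL = −20·log₁₀(d₂/d₁).
ΔL = −20·log₁₀(2.7/1.1) = -7.80 dB, so L₂ = 118.5 + (-7.80) = 110.7 dB SPL.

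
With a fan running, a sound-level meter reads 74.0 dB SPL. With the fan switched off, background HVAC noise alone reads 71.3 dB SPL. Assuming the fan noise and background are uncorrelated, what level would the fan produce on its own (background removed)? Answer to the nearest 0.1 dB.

70.7 dB SPL

Subtract intensities: L_src = 10·log₁₀(10^(L_total/10) − 10^(L_bg/10)).
L_src = 10·log₁₀(10^(74.0/10) − 10^(71.3/10)) = 10·log₁₀(11630000) = 70.7 dB SPL.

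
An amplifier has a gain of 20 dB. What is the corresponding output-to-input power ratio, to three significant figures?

100

Power ratio = 10^(dB/10).
10^(20/10) = 10^(2.000) = 100.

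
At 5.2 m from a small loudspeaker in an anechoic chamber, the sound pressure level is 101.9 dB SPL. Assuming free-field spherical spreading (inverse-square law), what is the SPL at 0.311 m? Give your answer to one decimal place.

126.4 dB SPL

Free-field point source: level drops by 20·log₁₀ of the distance ratio.
ΔL = −20·log₁₀(0.311/5.2) = 24.46 dB, so L₂ = 101.9 + (24.46) = 126.4 dB SPL.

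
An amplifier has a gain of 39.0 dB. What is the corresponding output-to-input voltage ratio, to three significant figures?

89.1

Voltage ratio = 10^(dB/20).
10^(39.0/20) = 10^(1.950) = 89.1.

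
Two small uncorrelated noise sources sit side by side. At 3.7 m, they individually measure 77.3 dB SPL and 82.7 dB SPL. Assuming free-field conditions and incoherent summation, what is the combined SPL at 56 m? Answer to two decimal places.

60.20 dB SPL

Combined at 3.7 m: 10·log₁₀(10^(77.3/10)+10^(82.7/10)) = 83.801 dB SPL.
Then apply −20·log₁₀(56/3.7) = -23.600 dB → 60.20 dB SPL.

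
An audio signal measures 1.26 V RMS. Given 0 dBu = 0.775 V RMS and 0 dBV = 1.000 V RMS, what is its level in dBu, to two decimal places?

+4.22 dBu

dBu = 20·log₁₀(V / 0.775 V).
20·log₁₀(1.26/0.775) = +4.22 dBu.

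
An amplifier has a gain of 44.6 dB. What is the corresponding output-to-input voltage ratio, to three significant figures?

Voltage ratio = 10^(dB/20).
10^(44.6/20) = 10^(2.230) = 170.

170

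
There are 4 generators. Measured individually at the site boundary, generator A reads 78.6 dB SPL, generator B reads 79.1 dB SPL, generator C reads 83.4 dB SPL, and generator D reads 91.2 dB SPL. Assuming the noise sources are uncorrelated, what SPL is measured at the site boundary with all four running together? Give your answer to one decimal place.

92.3 dB SPL

Add the sources as powers (linear), then convert back to dB:
L_total = 10·log₁₀(10^(78.6/10) + 10^(79.1/10) + 10^(83.4/10) + 10^(91.2/10)) = 10·log₁₀(1691000000) = 92.3 dB SPL.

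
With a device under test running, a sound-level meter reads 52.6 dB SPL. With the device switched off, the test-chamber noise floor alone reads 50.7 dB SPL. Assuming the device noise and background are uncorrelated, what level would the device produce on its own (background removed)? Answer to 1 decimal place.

48.1 dB SPL

Background correction is a power subtraction:
L_src = 10·log₁₀(10^(52.6/10) − 10^(50.7/10)) = 10·log₁₀(64480) = 48.1 dB SPL.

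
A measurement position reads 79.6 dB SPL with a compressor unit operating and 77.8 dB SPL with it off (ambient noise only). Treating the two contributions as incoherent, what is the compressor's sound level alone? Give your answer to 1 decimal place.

74.9 dB SPL

Subtract intensities: L_src = 10·log₁₀(10^(L_total/10) − 10^(L_bg/10)).
L_src = 10·log₁₀(10^(79.6/10) − 10^(77.8/10)) = 10·log₁₀(30950000) = 74.9 dB SPL.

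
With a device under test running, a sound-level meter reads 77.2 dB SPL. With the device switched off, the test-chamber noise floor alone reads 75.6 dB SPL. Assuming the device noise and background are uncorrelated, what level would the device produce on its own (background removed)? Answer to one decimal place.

Subtract intensities: L_src = 10·log₁₀(10^(L_total/10) − 10^(L_bg/10)).
L_src = 10·log₁₀(10^(77.2/10) − 10^(75.6/10)) = 10·log₁₀(16170000) = 72.1 dB SPL.

72.1 dB SPL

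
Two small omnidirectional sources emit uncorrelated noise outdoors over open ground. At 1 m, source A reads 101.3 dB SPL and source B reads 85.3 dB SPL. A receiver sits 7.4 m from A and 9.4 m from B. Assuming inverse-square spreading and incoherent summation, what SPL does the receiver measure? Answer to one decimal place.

84.0 dB SPL

At the listener: L_A = 101.3 − 20·log₁₀(7.4) = 83.92 dB; L_B = 85.3 − 20·log₁₀(9.4) = 65.84 dB.
Combined: 10·log₁₀(10^(83.92/10)+10^(65.84/10)) = 84.0 dB SPL.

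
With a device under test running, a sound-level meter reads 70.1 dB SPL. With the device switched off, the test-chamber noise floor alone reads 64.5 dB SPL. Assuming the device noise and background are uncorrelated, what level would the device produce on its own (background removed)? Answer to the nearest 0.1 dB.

Remove the background by subtracting linear intensities:
L_src = 10·log₁₀(10^(70.1/10) − 10^(64.5/10)) = 10·log₁₀(7415000) = 68.7 dB SPL.

68.7 dB SPL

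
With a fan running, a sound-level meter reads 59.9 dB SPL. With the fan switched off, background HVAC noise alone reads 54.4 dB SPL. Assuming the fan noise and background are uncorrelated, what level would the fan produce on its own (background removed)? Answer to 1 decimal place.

58.5 dB SPL

Background correction is a power subtraction:
L_src = 10·log₁₀(10^(59.9/10) − 10^(54.4/10)) = 10·log₁₀(701800) = 58.5 dB SPL.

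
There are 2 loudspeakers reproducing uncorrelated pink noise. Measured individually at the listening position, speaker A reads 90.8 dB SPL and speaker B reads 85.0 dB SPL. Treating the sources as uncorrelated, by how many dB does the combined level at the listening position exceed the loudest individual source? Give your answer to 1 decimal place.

1.0 dB

Incoherent sources sum as intensities:
L_total = 10·log₁₀(10^(90.8/10) + 10^(85.0/10)) = 91.81 dB SPL.
Excess over the loudest (90.8 dB): 91.81 − 90.8 = 1.0 dB.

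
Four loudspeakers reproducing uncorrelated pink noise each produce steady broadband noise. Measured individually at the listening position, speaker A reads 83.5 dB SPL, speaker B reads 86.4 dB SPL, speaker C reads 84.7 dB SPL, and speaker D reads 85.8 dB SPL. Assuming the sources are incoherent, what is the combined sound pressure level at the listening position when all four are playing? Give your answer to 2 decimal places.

91.26 dB SPL

Add the sources as powers (linear), then convert back to dB:
L_total = 10·log₁₀(10^(83.5/10) + 10^(86.4/10) + 10^(84.7/10) + 10^(85.8/10)) = 10·log₁₀(1336000000) = 91.26 dB SPL.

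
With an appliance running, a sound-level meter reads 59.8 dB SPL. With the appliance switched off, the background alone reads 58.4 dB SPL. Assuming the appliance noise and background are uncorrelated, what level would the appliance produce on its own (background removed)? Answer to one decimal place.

Remove the background by subtracting linear intensities:
L_src = 10·log₁₀(10^(59.8/10) − 10^(58.4/10)) = 10·log₁₀(263200) = 54.2 dB SPL.

54.2 dB SPL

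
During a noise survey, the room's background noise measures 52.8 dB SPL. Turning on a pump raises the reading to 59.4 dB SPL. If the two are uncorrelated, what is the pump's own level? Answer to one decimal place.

Background correction is a power subtraction:
L_src = 10·log₁₀(10^(59.4/10) − 10^(52.8/10)) = 10·log₁₀(680400) = 58.3 dB SPL.

58.3 dB SPL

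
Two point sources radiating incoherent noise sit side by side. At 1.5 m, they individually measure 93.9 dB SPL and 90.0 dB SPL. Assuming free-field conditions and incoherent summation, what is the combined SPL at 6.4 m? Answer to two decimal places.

82.78 dB SPL

Combined at 1.5 m: 10·log₁₀(10^(93.9/10)+10^(90.0/10)) = 95.384 dB SPL.
Then apply −20·log₁₀(6.4/1.5) = -12.602 dB → 82.78 dB SPL.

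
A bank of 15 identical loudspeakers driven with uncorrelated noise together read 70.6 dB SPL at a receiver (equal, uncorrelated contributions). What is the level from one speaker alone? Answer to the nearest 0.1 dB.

15 equal incoherent sources add 10·log₁₀(15) = 11.76 dB over one source.
L_one = 70.6 − 11.76 = 58.8 dB SPL.

58.8 dB SPL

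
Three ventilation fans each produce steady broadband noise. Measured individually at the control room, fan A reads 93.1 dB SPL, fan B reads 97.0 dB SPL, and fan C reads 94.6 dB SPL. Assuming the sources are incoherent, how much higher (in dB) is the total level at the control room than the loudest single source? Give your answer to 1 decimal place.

3.0 dB

Uncorrelated sources add in intensity (power), not in dB.
L_total = 10·log₁₀(10^(93.1/10) + 10^(97.0/10) + 10^(94.6/10)) = 99.97 dB SPL.
Excess over the loudest (97.0 dB): 99.97 − 97.0 = 3.0 dB.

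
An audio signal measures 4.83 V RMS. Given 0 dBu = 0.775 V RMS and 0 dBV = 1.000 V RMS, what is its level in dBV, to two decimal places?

+13.68 dBV

dBV = 20·log₁₀(V / 1.000 V).
20·log₁₀(4.83/1.000) = +13.68 dBV.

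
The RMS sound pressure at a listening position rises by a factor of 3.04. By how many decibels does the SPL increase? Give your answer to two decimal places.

SPL change from a pressure ratio uses the 20·log₁₀ form:
20·log₁₀(3.04) = 9.66 dB.

9.66 dB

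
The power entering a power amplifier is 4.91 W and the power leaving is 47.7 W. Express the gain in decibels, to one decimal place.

9.9 dB

Power ratio → dB uses the 10·log₁₀ form:
10·log₁₀(47.7/4.91) = 10·log₁₀(9.715) = 9.9 dB.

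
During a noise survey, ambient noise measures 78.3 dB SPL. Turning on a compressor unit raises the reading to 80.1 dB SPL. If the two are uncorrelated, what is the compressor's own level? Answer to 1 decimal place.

Background correction is a power subtraction:
L_src = 10·log₁₀(10^(80.1/10) − 10^(78.3/10)) = 10·log₁₀(34720000) = 75.4 dB SPL.

75.4 dB SPL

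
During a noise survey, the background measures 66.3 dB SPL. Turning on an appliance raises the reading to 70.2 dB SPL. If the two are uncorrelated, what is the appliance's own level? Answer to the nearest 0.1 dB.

Background correction is a power subtraction:
L_src = 10·log₁₀(10^(70.2/10) − 10^(66.3/10)) = 10·log₁₀(6205000) = 67.9 dB SPL.

67.9 dB SPL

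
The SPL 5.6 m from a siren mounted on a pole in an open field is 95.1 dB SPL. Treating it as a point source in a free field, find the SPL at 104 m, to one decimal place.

69.7 dB SPL

For a point source in a free field, ΔL = −20·log₁₀(d₂/d₁).
ΔL = −20·log₁₀(104/5.6) = -25.38 dB, so L₂ = 95.1 + (-25.38) = 69.7 dB SPL.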